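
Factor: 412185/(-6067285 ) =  - 3^1 * 7^(-1)  *  23^(-1)*7537^(-1) *27479^1 = - 82437/1213457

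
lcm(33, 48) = 528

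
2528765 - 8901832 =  - 6373067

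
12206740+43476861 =55683601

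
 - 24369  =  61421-85790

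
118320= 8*14790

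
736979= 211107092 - 210370113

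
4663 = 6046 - 1383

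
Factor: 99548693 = 257^1 * 509^1*761^1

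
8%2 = 0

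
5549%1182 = 821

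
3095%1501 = 93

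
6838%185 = 178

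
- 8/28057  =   - 8/28057= - 0.00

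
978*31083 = 30399174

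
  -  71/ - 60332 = 71/60332 = 0.00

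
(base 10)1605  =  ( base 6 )11233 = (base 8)3105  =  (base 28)219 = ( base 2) 11001000101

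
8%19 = 8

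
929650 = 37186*25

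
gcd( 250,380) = 10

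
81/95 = 81/95 = 0.85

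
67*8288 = 555296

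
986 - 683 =303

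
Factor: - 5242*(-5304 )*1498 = 41649744864  =  2^5*3^1 * 7^1 *13^1*17^1*107^1 * 2621^1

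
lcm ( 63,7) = 63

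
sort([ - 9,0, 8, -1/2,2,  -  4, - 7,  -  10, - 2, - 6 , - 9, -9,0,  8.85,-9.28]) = [-10,- 9.28,-9, - 9,-9  ,-7, - 6, - 4, - 2, - 1/2,0 , 0,  2, 8,8.85 ] 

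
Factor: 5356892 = 2^2*  1339223^1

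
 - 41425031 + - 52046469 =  - 93471500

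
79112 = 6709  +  72403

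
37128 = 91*408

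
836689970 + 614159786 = 1450849756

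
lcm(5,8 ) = 40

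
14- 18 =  - 4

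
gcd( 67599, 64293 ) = 87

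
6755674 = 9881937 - 3126263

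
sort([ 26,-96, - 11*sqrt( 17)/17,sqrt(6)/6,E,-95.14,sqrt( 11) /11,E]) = [  -  96, - 95.14, - 11*sqrt( 17)/17,sqrt(11 ) /11,sqrt( 6)/6,E,E,  26 ]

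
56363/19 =2966 + 9/19 = 2966.47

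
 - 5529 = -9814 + 4285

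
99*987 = 97713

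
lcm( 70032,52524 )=210096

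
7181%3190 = 801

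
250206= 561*446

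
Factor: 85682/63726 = 42841/31863 = 3^(-1)*13^ (-1)*19^( - 1)*43^( - 1)*42841^1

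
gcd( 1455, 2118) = 3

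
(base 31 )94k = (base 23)GE7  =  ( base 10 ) 8793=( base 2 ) 10001001011001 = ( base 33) 82f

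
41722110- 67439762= -25717652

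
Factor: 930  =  2^1*3^1 * 5^1*31^1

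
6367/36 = 176 + 31/36 = 176.86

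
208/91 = 2 + 2/7 = 2.29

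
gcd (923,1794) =13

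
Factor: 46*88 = 2^4*11^1*23^1=4048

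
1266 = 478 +788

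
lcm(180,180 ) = 180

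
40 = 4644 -4604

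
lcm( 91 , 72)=6552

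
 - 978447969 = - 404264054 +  - 574183915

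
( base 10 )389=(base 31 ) ch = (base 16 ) 185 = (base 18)13b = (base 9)472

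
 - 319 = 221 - 540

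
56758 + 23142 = 79900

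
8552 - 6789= 1763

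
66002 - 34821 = 31181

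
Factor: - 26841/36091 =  - 3^1* 11^(-1 ) * 17^ (-1 ) * 23^1*193^(-1)*389^1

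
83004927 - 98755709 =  - 15750782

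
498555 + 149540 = 648095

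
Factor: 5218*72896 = 380371328 = 2^7*17^1*67^1*2609^1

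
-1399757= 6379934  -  7779691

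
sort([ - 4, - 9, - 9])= [ - 9, - 9, - 4 ]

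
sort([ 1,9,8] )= [1, 8, 9] 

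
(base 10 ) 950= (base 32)TM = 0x3b6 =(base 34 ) RW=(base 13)581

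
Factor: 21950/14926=5^2*17^( - 1)  =  25/17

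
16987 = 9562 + 7425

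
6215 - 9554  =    -  3339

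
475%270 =205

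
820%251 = 67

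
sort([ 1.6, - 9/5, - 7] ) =[-7, - 9/5, 1.6 ]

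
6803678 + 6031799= 12835477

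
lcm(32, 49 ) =1568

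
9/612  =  1/68   =  0.01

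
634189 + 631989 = 1266178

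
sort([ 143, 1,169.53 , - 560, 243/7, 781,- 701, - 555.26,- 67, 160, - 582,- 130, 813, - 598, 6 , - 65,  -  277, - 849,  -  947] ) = [ - 947,-849, - 701, - 598, - 582, - 560, - 555.26, - 277, - 130,-67, - 65, 1, 6,243/7 , 143,160, 169.53, 781, 813]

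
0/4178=0 = 0.00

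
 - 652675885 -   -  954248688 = 301572803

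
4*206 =824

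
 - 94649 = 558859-653508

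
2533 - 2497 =36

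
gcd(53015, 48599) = 23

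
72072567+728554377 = 800626944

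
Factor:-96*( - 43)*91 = 2^5*3^1*7^1*13^1*  43^1 = 375648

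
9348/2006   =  4674/1003= 4.66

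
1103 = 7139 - 6036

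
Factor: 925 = 5^2 * 37^1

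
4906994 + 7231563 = 12138557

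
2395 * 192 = 459840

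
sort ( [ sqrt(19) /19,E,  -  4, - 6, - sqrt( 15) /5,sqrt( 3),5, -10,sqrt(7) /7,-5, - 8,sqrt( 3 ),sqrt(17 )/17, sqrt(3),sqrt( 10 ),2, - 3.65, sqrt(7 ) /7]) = [-10, - 8, - 6,- 5, - 4,-3.65, - sqrt( 15)/5 , sqrt (19) /19,sqrt( 17)/17,  sqrt( 7)/7, sqrt(7)/7, sqrt(3 ), sqrt( 3 ), sqrt( 3), 2, E,  sqrt( 10),  5]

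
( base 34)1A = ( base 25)1j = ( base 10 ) 44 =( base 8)54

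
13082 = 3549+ 9533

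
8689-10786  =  -2097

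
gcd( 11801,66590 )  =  1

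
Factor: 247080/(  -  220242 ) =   -  580/517 =- 2^2*5^1*11^(-1)*29^1*47^ ( - 1)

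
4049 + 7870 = 11919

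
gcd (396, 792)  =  396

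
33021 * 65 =2146365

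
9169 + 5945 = 15114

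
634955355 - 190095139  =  444860216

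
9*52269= 470421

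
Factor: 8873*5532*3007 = 2^2*  3^1*19^1*31^1*97^1 * 461^1*467^1 = 147599906052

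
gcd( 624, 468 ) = 156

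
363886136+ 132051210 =495937346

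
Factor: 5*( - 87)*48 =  - 2^4*3^2*5^1* 29^1 = - 20880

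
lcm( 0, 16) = 0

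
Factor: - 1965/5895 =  - 1/3 =- 3^( - 1) 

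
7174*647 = 4641578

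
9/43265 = 9/43265 = 0.00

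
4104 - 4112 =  - 8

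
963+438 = 1401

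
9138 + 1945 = 11083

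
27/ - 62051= - 27/62051 = - 0.00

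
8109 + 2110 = 10219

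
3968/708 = 5 + 107/177 = 5.60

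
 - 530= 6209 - 6739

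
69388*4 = 277552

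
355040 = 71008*5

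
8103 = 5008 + 3095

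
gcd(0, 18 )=18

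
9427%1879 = 32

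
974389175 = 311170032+663219143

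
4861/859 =5 + 566/859=5.66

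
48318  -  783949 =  - 735631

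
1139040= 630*1808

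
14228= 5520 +8708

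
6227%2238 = 1751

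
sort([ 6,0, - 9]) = [ - 9, 0,6]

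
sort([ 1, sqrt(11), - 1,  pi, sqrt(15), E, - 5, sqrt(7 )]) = [ - 5, - 1, 1, sqrt( 7 ),E,pi, sqrt(11) , sqrt(15)]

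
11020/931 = 580/49 = 11.84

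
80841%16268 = 15769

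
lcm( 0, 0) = 0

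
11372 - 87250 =-75878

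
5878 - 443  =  5435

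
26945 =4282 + 22663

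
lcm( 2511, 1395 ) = 12555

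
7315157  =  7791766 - 476609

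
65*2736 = 177840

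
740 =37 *20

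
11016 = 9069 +1947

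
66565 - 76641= - 10076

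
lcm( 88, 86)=3784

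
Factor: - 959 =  - 7^1*137^1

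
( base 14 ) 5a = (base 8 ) 120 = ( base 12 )68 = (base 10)80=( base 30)2k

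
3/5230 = 3/5230 = 0.00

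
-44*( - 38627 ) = 1699588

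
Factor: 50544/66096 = 13/17  =  13^1  *17^( - 1)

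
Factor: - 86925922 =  - 2^1*31^1 * 1402031^1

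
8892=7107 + 1785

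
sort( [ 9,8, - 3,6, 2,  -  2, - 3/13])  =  [ - 3, - 2 ,-3/13,  2,  6 , 8, 9]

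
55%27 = 1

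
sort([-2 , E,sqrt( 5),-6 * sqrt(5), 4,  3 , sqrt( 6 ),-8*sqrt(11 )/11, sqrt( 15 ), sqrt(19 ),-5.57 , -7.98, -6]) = [-6*sqrt (5 ), - 7.98 , - 6,  -  5.57, - 8*sqrt ( 11)/11,-2  ,  sqrt(5 ), sqrt(6 ),E , 3,sqrt(15),  4,sqrt( 19 )]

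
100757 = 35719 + 65038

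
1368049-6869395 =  - 5501346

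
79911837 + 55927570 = 135839407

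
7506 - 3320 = 4186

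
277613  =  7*39659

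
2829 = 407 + 2422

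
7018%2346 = 2326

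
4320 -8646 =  - 4326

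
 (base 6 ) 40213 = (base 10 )5265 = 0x1491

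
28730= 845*34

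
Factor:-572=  - 2^2*11^1*13^1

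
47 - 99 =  - 52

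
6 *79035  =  474210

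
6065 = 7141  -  1076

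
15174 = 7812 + 7362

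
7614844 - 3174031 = 4440813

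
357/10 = 35 + 7/10 =35.70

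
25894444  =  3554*7286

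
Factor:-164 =-2^2*41^1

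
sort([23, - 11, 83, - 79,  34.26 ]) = [ - 79, - 11,23,34.26, 83] 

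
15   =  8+7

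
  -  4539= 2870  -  7409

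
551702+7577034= 8128736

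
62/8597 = 62/8597=0.01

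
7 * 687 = 4809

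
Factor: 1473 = 3^1*491^1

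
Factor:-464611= - 7^1*66373^1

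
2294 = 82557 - 80263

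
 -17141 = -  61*281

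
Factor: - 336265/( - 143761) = 545/233 = 5^1*109^1*233^( - 1 ) 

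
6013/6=6013/6 = 1002.17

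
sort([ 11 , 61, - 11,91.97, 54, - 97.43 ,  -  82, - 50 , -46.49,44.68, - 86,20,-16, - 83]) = [ - 97.43, - 86, - 83, - 82, - 50, - 46.49, - 16, - 11,11,20,44.68,54,61 , 91.97 ]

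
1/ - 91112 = -1 + 91111/91112 = -0.00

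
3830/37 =103  +  19/37 = 103.51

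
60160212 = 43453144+16707068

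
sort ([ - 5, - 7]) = [ - 7, - 5]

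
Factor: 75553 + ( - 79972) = -4419 = - 3^2 * 491^1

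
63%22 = 19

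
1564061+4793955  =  6358016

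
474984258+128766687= 603750945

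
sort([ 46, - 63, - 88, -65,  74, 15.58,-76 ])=[ - 88,-76, -65, - 63,15.58, 46, 74]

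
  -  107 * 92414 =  - 9888298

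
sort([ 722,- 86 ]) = [-86,  722]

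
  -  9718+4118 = - 5600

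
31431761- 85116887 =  - 53685126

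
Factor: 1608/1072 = 3/2 = 2^( - 1)* 3^1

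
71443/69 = 1035 + 28/69  =  1035.41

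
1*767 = 767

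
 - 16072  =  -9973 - 6099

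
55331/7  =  55331/7=7904.43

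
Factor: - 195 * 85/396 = - 2^( - 2 )*3^( - 1 )*5^2 * 11^( - 1)*13^1*17^1 = - 5525/132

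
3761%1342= 1077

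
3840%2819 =1021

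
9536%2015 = 1476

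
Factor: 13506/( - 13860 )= - 2251/2310 = - 2^( - 1)*3^ (-1)  *  5^( - 1)*7^(-1) * 11^( - 1 )*2251^1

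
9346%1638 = 1156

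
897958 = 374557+523401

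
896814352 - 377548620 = 519265732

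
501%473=28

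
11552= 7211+4341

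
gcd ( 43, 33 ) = 1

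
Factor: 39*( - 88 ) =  - 3432  =  - 2^3*3^1 *11^1*13^1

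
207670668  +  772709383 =980380051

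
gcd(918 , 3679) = 1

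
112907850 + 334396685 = 447304535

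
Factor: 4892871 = 3^1*61^1 * 26737^1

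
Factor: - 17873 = -61^1*293^1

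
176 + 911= 1087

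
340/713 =340/713 = 0.48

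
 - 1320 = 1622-2942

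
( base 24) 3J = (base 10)91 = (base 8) 133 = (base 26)3d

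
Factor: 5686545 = 3^1*5^1*379103^1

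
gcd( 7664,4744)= 8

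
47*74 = 3478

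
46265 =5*9253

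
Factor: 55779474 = 2^1*3^1*9296579^1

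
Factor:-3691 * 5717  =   - 3691^1*5717^1=-21101447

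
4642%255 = 52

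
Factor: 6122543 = 7^1 * 71^1*97^1 * 127^1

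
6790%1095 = 220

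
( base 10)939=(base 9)1253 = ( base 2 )1110101011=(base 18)2G3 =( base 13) 573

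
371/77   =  53/11 = 4.82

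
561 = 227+334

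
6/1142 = 3/571 = 0.01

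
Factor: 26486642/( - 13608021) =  - 3783806/1944003 = - 2^1*3^(-1 )*13^1*149^( - 1)*4349^( - 1)*145531^1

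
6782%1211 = 727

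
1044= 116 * 9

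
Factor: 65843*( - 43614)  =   - 2871676602 = - 2^1*3^2* 2423^1*65843^1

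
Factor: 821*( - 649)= - 11^1*59^1 * 821^1  =  - 532829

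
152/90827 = 152/90827  =  0.00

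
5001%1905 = 1191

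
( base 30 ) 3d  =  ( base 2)1100111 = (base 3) 10211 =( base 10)103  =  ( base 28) 3j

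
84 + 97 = 181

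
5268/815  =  6 + 378/815 = 6.46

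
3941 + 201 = 4142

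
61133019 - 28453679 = 32679340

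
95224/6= 15870 + 2/3 = 15870.67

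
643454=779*826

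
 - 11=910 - 921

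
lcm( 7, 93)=651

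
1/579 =1/579 = 0.00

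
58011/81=19337/27 = 716.19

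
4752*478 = 2271456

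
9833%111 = 65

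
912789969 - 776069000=136720969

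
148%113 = 35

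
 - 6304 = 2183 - 8487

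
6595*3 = 19785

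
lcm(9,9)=9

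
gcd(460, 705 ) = 5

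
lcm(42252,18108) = 126756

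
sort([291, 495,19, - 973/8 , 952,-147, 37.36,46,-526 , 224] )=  [ - 526, - 147, - 973/8,  19,37.36, 46, 224,  291,495,952 ] 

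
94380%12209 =8917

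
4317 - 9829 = -5512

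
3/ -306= -1 + 101/102  =  - 0.01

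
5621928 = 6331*888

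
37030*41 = 1518230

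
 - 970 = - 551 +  - 419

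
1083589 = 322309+761280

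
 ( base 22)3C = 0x4E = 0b1001110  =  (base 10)78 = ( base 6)210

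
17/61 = 17/61=0.28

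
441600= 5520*80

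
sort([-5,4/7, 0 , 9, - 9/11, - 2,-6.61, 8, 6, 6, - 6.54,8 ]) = [ - 6.61,-6.54,-5, - 2,-9/11, 0 , 4/7, 6,6, 8 , 8, 9 ]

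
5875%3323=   2552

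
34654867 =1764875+32889992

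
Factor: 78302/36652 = 47/22 = 2^( - 1) * 11^( - 1) * 47^1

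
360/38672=45/4834  =  0.01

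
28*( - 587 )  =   - 16436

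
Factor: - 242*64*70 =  - 1084160 = -  2^8*5^1*7^1*11^2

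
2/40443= 2/40443 = 0.00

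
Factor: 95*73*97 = 5^1*19^1*73^1*97^1= 672695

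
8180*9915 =81104700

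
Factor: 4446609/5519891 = 3^1*13^( - 1) *137^1*349^1*13697^ ( - 1 ) = 143439/178061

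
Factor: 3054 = 2^1*3^1 *509^1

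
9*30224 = 272016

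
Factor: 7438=2^1*3719^1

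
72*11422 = 822384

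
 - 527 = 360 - 887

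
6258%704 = 626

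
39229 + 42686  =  81915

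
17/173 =17/173= 0.10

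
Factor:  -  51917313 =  - 3^1* 7^2*353179^1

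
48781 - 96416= - 47635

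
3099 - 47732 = -44633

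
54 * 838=45252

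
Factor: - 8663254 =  - 2^1 * 37^1 * 117071^1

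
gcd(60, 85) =5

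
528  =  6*88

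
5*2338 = 11690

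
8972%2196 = 188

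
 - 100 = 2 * ( - 50 ) 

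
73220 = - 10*( -7322 ) 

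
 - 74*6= -444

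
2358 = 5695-3337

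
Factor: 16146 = 2^1*3^3*13^1*23^1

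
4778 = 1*4778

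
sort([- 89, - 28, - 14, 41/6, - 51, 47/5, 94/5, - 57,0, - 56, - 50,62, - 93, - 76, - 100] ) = [ - 100, - 93, - 89,  -  76,- 57,-56, - 51, - 50, - 28,  -  14,0,41/6,47/5, 94/5,62 ] 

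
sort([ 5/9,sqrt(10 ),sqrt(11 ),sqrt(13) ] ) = [ 5/9,sqrt ( 10)  ,  sqrt ( 11 ), sqrt ( 13 )] 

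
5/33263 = 5/33263 =0.00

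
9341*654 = 6109014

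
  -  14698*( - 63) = 925974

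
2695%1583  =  1112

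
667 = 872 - 205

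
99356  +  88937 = 188293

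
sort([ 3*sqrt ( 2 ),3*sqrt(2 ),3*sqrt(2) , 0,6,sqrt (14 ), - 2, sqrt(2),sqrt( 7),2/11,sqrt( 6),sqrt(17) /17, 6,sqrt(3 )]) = [ - 2,0,2/11,sqrt(17 ) /17,  sqrt(2), sqrt( 3 ),sqrt( 6),sqrt( 7),sqrt(14),  3*sqrt( 2 ), 3 * sqrt(2),3*sqrt(2 ),  6, 6]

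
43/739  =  43/739  =  0.06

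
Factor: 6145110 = 2^1*3^2*5^1*68279^1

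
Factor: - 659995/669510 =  - 763/774= - 2^( - 1 )*3^ ( - 2)*7^1*43^( - 1 ) * 109^1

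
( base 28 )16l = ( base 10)973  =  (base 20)28D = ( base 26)1bb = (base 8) 1715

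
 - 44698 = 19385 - 64083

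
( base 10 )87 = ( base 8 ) 127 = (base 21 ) 43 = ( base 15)5C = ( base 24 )3f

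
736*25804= 18991744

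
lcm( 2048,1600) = 51200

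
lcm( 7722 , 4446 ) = 146718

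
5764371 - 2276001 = 3488370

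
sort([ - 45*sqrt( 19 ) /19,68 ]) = [ - 45*sqrt(19)/19, 68] 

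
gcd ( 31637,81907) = 1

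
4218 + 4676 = 8894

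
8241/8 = 1030 + 1/8 = 1030.12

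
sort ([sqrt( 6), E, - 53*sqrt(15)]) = [-53 * sqrt( 15), sqrt(6 ),E]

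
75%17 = 7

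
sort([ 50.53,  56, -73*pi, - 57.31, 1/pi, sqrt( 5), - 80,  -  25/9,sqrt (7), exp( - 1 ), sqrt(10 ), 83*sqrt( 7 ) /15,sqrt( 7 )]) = [  -  73*pi,-80, - 57.31,-25/9, 1/pi,exp(  -  1 ), sqrt(5 ),sqrt( 7 ),sqrt( 7) , sqrt(10 ),83*sqrt ( 7 ) /15,50.53, 56]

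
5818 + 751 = 6569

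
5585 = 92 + 5493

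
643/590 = 643/590 = 1.09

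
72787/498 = 72787/498 = 146.16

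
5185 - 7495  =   -2310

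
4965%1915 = 1135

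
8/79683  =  8/79683=0.00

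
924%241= 201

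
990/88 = 11 + 1/4 = 11.25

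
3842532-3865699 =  - 23167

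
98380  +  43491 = 141871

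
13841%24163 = 13841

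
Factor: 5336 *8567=2^3 * 13^1 * 23^1*29^1*659^1 = 45713512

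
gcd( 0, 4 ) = 4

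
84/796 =21/199= 0.11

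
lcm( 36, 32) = 288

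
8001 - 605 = 7396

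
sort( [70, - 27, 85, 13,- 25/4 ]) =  [ - 27 , - 25/4, 13, 70 , 85 ]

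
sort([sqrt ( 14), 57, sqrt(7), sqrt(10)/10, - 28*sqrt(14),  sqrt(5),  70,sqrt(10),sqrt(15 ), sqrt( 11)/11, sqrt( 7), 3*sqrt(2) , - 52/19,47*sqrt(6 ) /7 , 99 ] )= [ - 28 *sqrt ( 14 ),  -  52/19, sqrt ( 11)/11, sqrt( 10 )/10, sqrt ( 5),  sqrt(7), sqrt( 7),  sqrt( 10)  ,  sqrt ( 14), sqrt(15), 3*sqrt( 2 ), 47*sqrt( 6) /7,  57,70,99 ] 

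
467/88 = 5 + 27/88 = 5.31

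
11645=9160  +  2485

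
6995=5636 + 1359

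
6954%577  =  30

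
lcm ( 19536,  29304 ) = 58608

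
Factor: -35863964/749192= - 8965991/187298  =  -2^( - 1)*71^( - 1)*1319^( - 1)*8965991^1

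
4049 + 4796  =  8845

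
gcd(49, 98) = 49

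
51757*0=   0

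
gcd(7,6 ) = 1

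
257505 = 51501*5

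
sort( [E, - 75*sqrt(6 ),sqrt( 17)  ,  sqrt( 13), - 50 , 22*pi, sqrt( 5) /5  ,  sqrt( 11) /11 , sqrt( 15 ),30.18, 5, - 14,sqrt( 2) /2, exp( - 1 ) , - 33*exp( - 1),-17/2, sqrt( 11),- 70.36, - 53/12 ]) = [-75*sqrt( 6 )  , - 70.36, - 50,-14,- 33* exp( - 1), - 17/2, - 53/12 , sqrt(11 ) /11 , exp( -1 ), sqrt( 5) /5, sqrt ( 2 ) /2,E, sqrt(11)  ,  sqrt( 13 ),sqrt( 15), sqrt ( 17), 5, 30.18, 22*pi]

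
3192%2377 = 815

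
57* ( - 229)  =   - 13053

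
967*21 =20307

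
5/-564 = -5/564 =- 0.01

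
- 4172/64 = -1043/16= -65.19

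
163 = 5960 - 5797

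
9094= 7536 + 1558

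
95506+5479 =100985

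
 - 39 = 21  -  60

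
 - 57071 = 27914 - 84985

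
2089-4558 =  -2469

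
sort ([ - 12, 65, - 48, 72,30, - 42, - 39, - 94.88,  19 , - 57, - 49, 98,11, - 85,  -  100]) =[ - 100, - 94.88, - 85,-57,  -  49, - 48,- 42,-39, - 12,11 , 19,30, 65,72 , 98] 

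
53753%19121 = 15511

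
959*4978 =4773902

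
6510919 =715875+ 5795044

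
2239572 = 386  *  5802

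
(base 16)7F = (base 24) 57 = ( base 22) 5h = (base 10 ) 127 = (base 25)52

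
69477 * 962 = 66836874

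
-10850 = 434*( - 25)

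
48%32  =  16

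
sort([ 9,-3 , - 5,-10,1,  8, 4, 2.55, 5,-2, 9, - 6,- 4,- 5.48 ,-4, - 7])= [ - 10, - 7, - 6, - 5.48, -5 ,-4, - 4 , - 3,-2,1,2.55,4, 5,8,9,9]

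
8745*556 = 4862220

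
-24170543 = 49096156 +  - 73266699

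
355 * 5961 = 2116155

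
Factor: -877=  -877^1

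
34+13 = 47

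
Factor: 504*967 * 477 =232474536 = 2^3*3^4*7^1*53^1* 967^1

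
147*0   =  0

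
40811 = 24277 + 16534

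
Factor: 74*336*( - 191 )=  - 2^5*3^1*7^1*37^1*191^1 = - 4749024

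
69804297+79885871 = 149690168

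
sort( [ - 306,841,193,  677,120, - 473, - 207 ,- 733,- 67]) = [ - 733 , - 473, - 306, - 207 , - 67, 120,193, 677,841 ]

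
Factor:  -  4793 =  - 4793^1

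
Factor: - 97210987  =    -  29^1*1597^1 *2099^1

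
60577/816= 60577/816 = 74.24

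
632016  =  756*836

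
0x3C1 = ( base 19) 2cb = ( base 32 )u1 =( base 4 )33001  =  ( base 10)961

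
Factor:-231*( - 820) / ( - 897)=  - 2^2  *5^1*7^1*11^1*13^( - 1)*23^( - 1 )*41^1 = - 63140/299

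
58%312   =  58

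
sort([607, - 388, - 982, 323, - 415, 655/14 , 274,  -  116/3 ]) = [ - 982,-415 , -388,-116/3, 655/14, 274, 323,  607]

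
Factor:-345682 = -2^1  *  307^1*563^1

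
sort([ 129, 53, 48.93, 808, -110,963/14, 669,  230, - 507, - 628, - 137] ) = [ - 628, - 507, - 137, - 110, 48.93, 53, 963/14 , 129 , 230,669, 808] 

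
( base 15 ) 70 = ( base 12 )89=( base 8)151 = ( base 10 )105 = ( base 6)253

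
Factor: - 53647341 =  - 3^1*11^1 * 1625677^1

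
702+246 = 948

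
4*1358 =5432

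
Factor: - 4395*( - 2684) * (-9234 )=  -  2^3  *3^6*5^1 * 11^1*19^1 * 61^1*293^1 = -  108925926120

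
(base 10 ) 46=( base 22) 22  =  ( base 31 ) 1f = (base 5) 141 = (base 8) 56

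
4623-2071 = 2552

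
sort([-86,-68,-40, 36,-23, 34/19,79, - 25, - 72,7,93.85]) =[-86, - 72,- 68,-40, - 25,-23, 34/19,7,36,79,93.85]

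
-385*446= - 171710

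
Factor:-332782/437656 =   -  2^( - 2)*241^( - 1)*733^1= -733/964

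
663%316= 31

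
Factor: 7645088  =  2^5*11^1*37^1*587^1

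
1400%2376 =1400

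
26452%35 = 27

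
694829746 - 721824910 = -26995164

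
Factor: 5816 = 2^3*727^1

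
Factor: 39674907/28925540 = 2^(  -  2 )*3^3*5^( - 1 ) * 7^ ( - 1) * 19^1*307^( -1 ) * 673^( - 1) * 77339^1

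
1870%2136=1870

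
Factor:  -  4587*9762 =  -44778294 = -  2^1 * 3^2*11^1*139^1*1627^1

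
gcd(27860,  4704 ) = 28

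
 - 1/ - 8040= 1/8040 = 0.00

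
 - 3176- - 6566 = 3390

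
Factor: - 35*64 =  - 2^6*5^1*7^1 =- 2240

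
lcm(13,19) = 247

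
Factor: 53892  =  2^2*3^3*499^1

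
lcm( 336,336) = 336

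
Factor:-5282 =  - 2^1*19^1 *139^1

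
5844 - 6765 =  - 921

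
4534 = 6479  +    -  1945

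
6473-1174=5299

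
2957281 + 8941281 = 11898562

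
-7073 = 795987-803060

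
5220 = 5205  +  15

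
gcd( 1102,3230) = 38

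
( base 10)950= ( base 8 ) 1666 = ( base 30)11k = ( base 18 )2ge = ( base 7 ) 2525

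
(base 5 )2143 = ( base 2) 100101010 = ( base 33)91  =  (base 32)9a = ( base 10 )298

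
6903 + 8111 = 15014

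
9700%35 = 5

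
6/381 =2/127 = 0.02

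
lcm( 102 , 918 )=918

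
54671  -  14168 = 40503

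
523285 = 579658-56373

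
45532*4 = 182128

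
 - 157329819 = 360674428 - 518004247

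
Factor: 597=3^1*199^1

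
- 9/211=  - 1 + 202/211=- 0.04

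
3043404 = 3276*929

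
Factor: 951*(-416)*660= - 2^7*3^2*5^1*11^1*13^1 * 317^1 = - 261106560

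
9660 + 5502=15162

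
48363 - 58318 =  - 9955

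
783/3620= 783/3620 =0.22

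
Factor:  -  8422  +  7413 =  - 1009 = -1009^1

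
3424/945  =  3424/945 = 3.62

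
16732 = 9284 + 7448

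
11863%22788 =11863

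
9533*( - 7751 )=-73890283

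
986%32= 26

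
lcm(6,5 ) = 30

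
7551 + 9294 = 16845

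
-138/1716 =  - 23/286 = -0.08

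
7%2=1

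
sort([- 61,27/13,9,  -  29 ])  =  [ - 61, - 29 , 27/13,9 ] 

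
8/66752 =1/8344  =  0.00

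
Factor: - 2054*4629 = - 2^1 * 3^1*13^1*79^1*1543^1 =-9507966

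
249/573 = 83/191 = 0.43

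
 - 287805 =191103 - 478908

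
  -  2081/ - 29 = 71 + 22/29 = 71.76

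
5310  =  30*177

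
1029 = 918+111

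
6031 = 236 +5795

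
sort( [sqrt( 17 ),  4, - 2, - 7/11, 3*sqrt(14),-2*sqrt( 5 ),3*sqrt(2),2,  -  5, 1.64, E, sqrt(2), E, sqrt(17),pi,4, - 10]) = [ - 10, - 5, - 2*sqrt( 5),-2,-7/11,  sqrt( 2 ), 1.64 , 2, E, E, pi, 4, 4, sqrt(17), sqrt( 17),3*sqrt(2), 3*sqrt( 14) ]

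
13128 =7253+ 5875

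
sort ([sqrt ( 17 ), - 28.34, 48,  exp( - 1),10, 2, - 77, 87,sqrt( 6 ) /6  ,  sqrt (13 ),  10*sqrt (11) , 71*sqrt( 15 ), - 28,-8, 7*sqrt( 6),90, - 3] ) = [ - 77, - 28.34,  -  28,  -  8, - 3, exp( - 1),sqrt( 6 ) /6,  2,sqrt( 13),sqrt(17 )  ,  10, 7* sqrt( 6 ),10*sqrt (11 ), 48,  87, 90, 71* sqrt( 15) ] 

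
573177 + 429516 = 1002693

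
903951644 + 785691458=1689643102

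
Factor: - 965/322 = - 2^(  -  1 )*5^1*7^( -1 )*23^( - 1)*193^1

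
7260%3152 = 956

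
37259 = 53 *703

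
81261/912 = 89 + 31/304= 89.10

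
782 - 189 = 593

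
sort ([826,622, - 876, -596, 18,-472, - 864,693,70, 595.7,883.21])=[ - 876, - 864, - 596, - 472, 18,70, 595.7,622,693,826, 883.21]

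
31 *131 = 4061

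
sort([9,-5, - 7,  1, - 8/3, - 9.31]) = [-9.31, - 7, - 5, - 8/3,1,9]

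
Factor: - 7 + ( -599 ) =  - 606 = - 2^1*3^1 * 101^1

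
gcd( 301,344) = 43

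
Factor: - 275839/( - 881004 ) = 2^ (  -  2)*3^ ( - 1)*23^1*67^1*179^1*73417^( - 1) 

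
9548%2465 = 2153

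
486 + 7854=8340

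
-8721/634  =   - 8721/634 = - 13.76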